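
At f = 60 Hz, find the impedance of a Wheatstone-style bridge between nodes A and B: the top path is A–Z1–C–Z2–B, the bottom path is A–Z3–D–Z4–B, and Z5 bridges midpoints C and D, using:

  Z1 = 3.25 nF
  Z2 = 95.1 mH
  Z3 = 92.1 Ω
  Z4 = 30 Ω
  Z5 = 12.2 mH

Step 1 — Angular frequency: ω = 2π·f = 2π·60 = 377 rad/s.
Step 2 — Component impedances:
  Z1: Z = 1/(jωC) = -j/(ω·C) = 0 - j8.162e+05 Ω
  Z2: Z = jωL = j·377·0.0951 = 0 + j35.85 Ω
  Z3: Z = R = 92.1 Ω
  Z4: Z = R = 30 Ω
  Z5: Z = jωL = j·377·0.0122 = 0 + j4.599 Ω
Step 3 — Bridge requires nodal analysis (the Z5 bridge couples midpoints C and D, so the two paths cannot be reduced to a simple series/parallel combination). Setting node B to ground and injecting 1 A at node A, the 3-node admittance system at A, C, D solves to V_A = Z_AB = 111.5 + j14.34 Ω = 112.4∠7.3° Ω.

Z = 111.5 + j14.34 Ω = 112.4∠7.3° Ω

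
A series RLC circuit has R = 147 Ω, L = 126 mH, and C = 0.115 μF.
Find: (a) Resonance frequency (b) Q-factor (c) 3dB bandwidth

Step 1 — Resonance: ω₀ = 1/√(LC) = 1/√(0.126·1.15e-07) = 8307 rad/s.
Step 2 — f₀ = ω₀/(2π) = 1322 Hz.
Step 3 — Series Q: Q = ω₀L/R = 8307·0.126/147 = 7.121.
Step 4 — Bandwidth: Δω = ω₀/Q = 1167 rad/s; BW = Δω/(2π) = 185.7 Hz.

(a) f₀ = 1322 Hz  (b) Q = 7.121  (c) BW = 185.7 Hz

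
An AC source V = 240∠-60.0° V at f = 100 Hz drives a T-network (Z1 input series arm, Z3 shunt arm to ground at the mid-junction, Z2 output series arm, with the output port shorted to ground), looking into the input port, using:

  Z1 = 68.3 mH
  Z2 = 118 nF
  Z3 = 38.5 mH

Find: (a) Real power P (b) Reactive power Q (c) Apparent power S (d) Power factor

Step 1 — Angular frequency: ω = 2π·f = 2π·100 = 628.3 rad/s.
Step 2 — Component impedances:
  Z1: Z = jωL = j·628.3·0.0683 = 0 + j42.91 Ω
  Z2: Z = 1/(jωC) = -j/(ω·C) = 0 - j1.349e+04 Ω
  Z3: Z = jωL = j·628.3·0.0385 = 0 + j24.19 Ω
Step 3 — With the output port shorted to ground, the output series arm Z2 runs from the junction to ground; the shunt arm Z3 also runs from the junction to ground. They appear in parallel: Z3 || Z2 = 0 + j24.23 Ω.
Step 4 — Series with input arm Z1: Z_in = Z1 + (Z3 || Z2) = 0 + j67.15 Ω = 67.15∠90.0° Ω.
Step 5 — Source phasor: V = 240∠-60.0° V = 120 - j207.8 V.
Step 6 — Current: I = V / Z = -3.095 - j1.787 A = 3.574∠-150.0° A.
Step 7 — Complex power: S = V·I* = 0 + j857.8 VA.
Step 8 — Real power: P = Re(S) = 0 W.
Step 9 — Reactive power: Q = Im(S) = 857.8 VAR.
Step 10 — Apparent power: |S| = 857.8 VA.
Step 11 — Power factor: PF = P/|S| = 0 (lagging).

(a) P = 0 W  (b) Q = 857.8 VAR  (c) S = 857.8 VA  (d) PF = 0 (lagging)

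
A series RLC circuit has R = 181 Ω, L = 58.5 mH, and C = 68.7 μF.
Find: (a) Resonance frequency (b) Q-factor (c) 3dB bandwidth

Step 1 — Resonance: ω₀ = 1/√(LC) = 1/√(0.0585·6.87e-05) = 498.8 rad/s.
Step 2 — f₀ = ω₀/(2π) = 79.39 Hz.
Step 3 — Series Q: Q = ω₀L/R = 498.8·0.0585/181 = 0.1612.
Step 4 — Bandwidth: Δω = ω₀/Q = 3094 rad/s; BW = Δω/(2π) = 492.4 Hz.

(a) f₀ = 79.39 Hz  (b) Q = 0.1612  (c) BW = 492.4 Hz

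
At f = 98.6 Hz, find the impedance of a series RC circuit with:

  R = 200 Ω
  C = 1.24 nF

Step 1 — Angular frequency: ω = 2π·f = 2π·98.6 = 619.5 rad/s.
Step 2 — Component impedances:
  R: Z = R = 200 Ω
  C: Z = 1/(jωC) = -j/(ω·C) = 0 - j1.302e+06 Ω
Step 3 — Series combination: Z_total = R + C = 200 - j1.302e+06 Ω = 1.302e+06∠-90.0° Ω.

Z = 200 - j1.302e+06 Ω = 1.302e+06∠-90.0° Ω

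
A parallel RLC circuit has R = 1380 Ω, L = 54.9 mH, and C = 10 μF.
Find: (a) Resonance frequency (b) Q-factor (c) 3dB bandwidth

Step 1 — Resonance: ω₀ = 1/√(LC) = 1/√(0.0549·1e-05) = 1350 rad/s.
Step 2 — f₀ = ω₀/(2π) = 214.8 Hz.
Step 3 — Parallel Q: Q = R/(ω₀L) = 1380/(1350·0.0549) = 18.62.
Step 4 — Bandwidth: Δω = ω₀/Q = 72.46 rad/s; BW = Δω/(2π) = 11.53 Hz.

(a) f₀ = 214.8 Hz  (b) Q = 18.62  (c) BW = 11.53 Hz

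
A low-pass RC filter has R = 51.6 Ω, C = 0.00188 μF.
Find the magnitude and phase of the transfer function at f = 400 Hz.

Step 1 — Angular frequency: ω = 2π·400 = 2513 rad/s.
Step 2 — Transfer function: H(jω) = 1/(1 + jωRC).
Step 3 — Denominator: 1 + jωRC = 1 + j·2513·51.6·1.88e-09 = 1 + j0.0002438.
Step 4 — H = 1 - j0.0002438.
Step 5 — Magnitude: |H| = 1 (-0.0 dB); phase: φ = -0.0°.

|H| = 1 (-0.0 dB), φ = -0.0°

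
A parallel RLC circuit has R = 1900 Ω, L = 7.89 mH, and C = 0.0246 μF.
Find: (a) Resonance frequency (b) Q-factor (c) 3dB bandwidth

Step 1 — Resonance: ω₀ = 1/√(LC) = 1/√(0.00789·2.46e-08) = 7.178e+04 rad/s.
Step 2 — f₀ = ω₀/(2π) = 1.142e+04 Hz.
Step 3 — Parallel Q: Q = R/(ω₀L) = 1900/(7.178e+04·0.00789) = 3.355.
Step 4 — Bandwidth: Δω = ω₀/Q = 2.139e+04 rad/s; BW = Δω/(2π) = 3405 Hz.

(a) f₀ = 1.142e+04 Hz  (b) Q = 3.355  (c) BW = 3405 Hz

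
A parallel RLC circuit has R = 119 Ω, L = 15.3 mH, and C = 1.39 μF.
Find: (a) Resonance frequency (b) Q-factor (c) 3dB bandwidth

Step 1 — Resonance: ω₀ = 1/√(LC) = 1/√(0.0153·1.39e-06) = 6857 rad/s.
Step 2 — f₀ = ω₀/(2π) = 1091 Hz.
Step 3 — Parallel Q: Q = R/(ω₀L) = 119/(6857·0.0153) = 1.134.
Step 4 — Bandwidth: Δω = ω₀/Q = 6046 rad/s; BW = Δω/(2π) = 962.2 Hz.

(a) f₀ = 1091 Hz  (b) Q = 1.134  (c) BW = 962.2 Hz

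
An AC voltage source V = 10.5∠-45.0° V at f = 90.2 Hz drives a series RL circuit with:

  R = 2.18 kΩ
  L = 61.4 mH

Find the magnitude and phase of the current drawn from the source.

Step 1 — Angular frequency: ω = 2π·f = 2π·90.2 = 566.7 rad/s.
Step 2 — Component impedances:
  R: Z = R = 2180 Ω
  L: Z = jωL = j·566.7·0.0614 = 0 + j34.8 Ω
Step 3 — Series combination: Z_total = R + L = 2180 + j34.8 Ω = 2180∠0.9° Ω.
Step 4 — Source phasor: V = 10.5∠-45.0° V = 7.425 - j7.425 V.
Step 5 — Ohm's law: I = V / Z_total = (7.425 - j7.425) / (2180 + j34.8) = 0.003351 - j0.003459 A.
Step 6 — Convert to polar: |I| = 0.004816 A, ∠I = -45.9°.

I = 0.004816∠-45.9° A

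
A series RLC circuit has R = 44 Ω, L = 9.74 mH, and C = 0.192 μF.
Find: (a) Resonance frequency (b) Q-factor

Step 1 — Resonance condition Im(Z)=0 gives ω₀ = 1/√(LC).
Step 2 — ω₀ = 1/√(0.00974·1.92e-07) = 2.312e+04 rad/s.
Step 3 — f₀ = ω₀/(2π) = 3680 Hz.
Step 4 — Series Q: Q = ω₀L/R = 2.312e+04·0.00974/44 = 5.119.

(a) f₀ = 3680 Hz  (b) Q = 5.119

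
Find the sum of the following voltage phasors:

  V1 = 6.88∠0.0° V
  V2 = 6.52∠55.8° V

Step 1 — Convert each phasor to rectangular form:
  V1 = 6.88·(cos(0.0°) + j·sin(0.0°)) = 6.88 V
  V2 = 6.52·(cos(55.8°) + j·sin(55.8°)) = 3.665 + j5.393 V
Step 2 — Sum components: V_total = 10.54 + j5.393 V.
Step 3 — Convert to polar: |V_total| = 11.84 V, ∠V_total = 27.1°.

V_total = 11.84∠27.1° V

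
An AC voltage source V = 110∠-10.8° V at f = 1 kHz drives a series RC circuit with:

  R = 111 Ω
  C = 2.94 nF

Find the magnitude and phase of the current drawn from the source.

Step 1 — Angular frequency: ω = 2π·f = 2π·1000 = 6283 rad/s.
Step 2 — Component impedances:
  R: Z = R = 111 Ω
  C: Z = 1/(jωC) = -j/(ω·C) = 0 - j5.413e+04 Ω
Step 3 — Series combination: Z_total = R + C = 111 - j5.413e+04 Ω = 5.413e+04∠-89.9° Ω.
Step 4 — Source phasor: V = 110∠-10.8° V = 108.1 - j20.61 V.
Step 5 — Ohm's law: I = V / Z_total = (108.1 - j20.61) / (111 - j5.413e+04) = 0.0003848 + j0.001995 A.
Step 6 — Convert to polar: |I| = 0.002032 A, ∠I = 79.1°.

I = 0.002032∠79.1° A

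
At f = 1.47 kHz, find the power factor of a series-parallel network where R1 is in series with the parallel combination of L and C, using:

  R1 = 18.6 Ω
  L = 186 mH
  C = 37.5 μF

Step 1 — Angular frequency: ω = 2π·f = 2π·1470 = 9236 rad/s.
Step 2 — Component impedances:
  R1: Z = R = 18.6 Ω
  L: Z = jωL = j·9236·0.186 = 0 + j1718 Ω
  C: Z = 1/(jωC) = -j/(ω·C) = 0 - j2.887 Ω
Step 3 — Parallel branch: L || C = 1/(1/L + 1/C) = 0 - j2.892 Ω.
Step 4 — Series with R1: Z_total = R1 + (L || C) = 18.6 - j2.892 Ω = 18.82∠-8.8° Ω.
Step 5 — Power factor: PF = cos(φ) = Re(Z)/|Z| = 18.6/18.8235 = 0.9881.
Step 6 — Type: Im(Z) = -2.892 ⇒ leading (phase φ = -8.8°).

PF = 0.9881 (leading, φ = -8.8°)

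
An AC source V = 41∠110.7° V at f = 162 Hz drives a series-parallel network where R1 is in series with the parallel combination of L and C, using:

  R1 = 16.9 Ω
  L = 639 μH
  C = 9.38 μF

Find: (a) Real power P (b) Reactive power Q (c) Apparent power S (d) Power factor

Step 1 — Angular frequency: ω = 2π·f = 2π·162 = 1018 rad/s.
Step 2 — Component impedances:
  R1: Z = R = 16.9 Ω
  L: Z = jωL = j·1018·0.000639 = 0 + j0.6504 Ω
  C: Z = 1/(jωC) = -j/(ω·C) = 0 - j104.7 Ω
Step 3 — Parallel branch: L || C = 1/(1/L + 1/C) = 0 + j0.6545 Ω.
Step 4 — Series with R1: Z_total = R1 + (L || C) = 16.9 + j0.6545 Ω = 16.91∠2.2° Ω.
Step 5 — Source phasor: V = 41∠110.7° V = -14.49 + j38.35 V.
Step 6 — Current: I = V / Z = -0.7685 + j2.299 A = 2.424∠108.5° A.
Step 7 — Complex power: S = V·I* = 99.32 + j3.846 VA.
Step 8 — Real power: P = Re(S) = 99.32 W.
Step 9 — Reactive power: Q = Im(S) = 3.846 VAR.
Step 10 — Apparent power: |S| = 99.39 VA.
Step 11 — Power factor: PF = P/|S| = 0.9993 (lagging).

(a) P = 99.32 W  (b) Q = 3.846 VAR  (c) S = 99.39 VA  (d) PF = 0.9993 (lagging)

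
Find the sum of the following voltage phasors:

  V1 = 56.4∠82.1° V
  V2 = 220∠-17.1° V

Step 1 — Convert each phasor to rectangular form:
  V1 = 56.4·(cos(82.1°) + j·sin(82.1°)) = 7.752 + j55.86 V
  V2 = 220·(cos(-17.1°) + j·sin(-17.1°)) = 210.3 - j64.69 V
Step 2 — Sum components: V_total = 218 - j8.824 V.
Step 3 — Convert to polar: |V_total| = 218.2 V, ∠V_total = -2.3°.

V_total = 218.2∠-2.3° V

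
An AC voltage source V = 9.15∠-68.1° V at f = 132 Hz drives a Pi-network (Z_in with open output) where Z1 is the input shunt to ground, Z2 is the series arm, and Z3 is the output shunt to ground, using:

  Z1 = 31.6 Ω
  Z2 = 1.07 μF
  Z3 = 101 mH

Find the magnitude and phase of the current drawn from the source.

Step 1 — Angular frequency: ω = 2π·f = 2π·132 = 829.4 rad/s.
Step 2 — Component impedances:
  Z1: Z = R = 31.6 Ω
  Z2: Z = 1/(jωC) = -j/(ω·C) = 0 - j1127 Ω
  Z3: Z = jωL = j·829.4·0.101 = 0 + j83.77 Ω
Step 3 — With open output, the series arm Z2 and the output shunt Z3 appear in series to ground: Z2 + Z3 = 0 - j1043 Ω.
Step 4 — Parallel with input shunt Z1: Z_in = Z1 || (Z2 + Z3) = 31.57 - j0.9564 Ω = 31.59∠-1.7° Ω.
Step 5 — Source phasor: V = 9.15∠-68.1° V = 3.413 - j8.49 V.
Step 6 — Ohm's law: I = V / Z_total = (3.413 - j8.49) / (31.57 - j0.9564) = 0.1161 - j0.2654 A.
Step 7 — Convert to polar: |I| = 0.2897 A, ∠I = -66.4°.

I = 0.2897∠-66.4° A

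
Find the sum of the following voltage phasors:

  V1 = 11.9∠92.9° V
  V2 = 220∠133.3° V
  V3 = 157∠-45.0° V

Step 1 — Convert each phasor to rectangular form:
  V1 = 11.9·(cos(92.9°) + j·sin(92.9°)) = -0.6021 + j11.88 V
  V2 = 220·(cos(133.3°) + j·sin(133.3°)) = -150.9 + j160.1 V
  V3 = 157·(cos(-45.0°) + j·sin(-45.0°)) = 111 - j111 V
Step 2 — Sum components: V_total = -40.47 + j60.98 V.
Step 3 — Convert to polar: |V_total| = 73.18 V, ∠V_total = 123.6°.

V_total = 73.18∠123.6° V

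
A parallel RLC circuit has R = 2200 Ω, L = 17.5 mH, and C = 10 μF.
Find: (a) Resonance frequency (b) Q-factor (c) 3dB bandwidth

Step 1 — Resonance: ω₀ = 1/√(LC) = 1/√(0.0175·1e-05) = 2390 rad/s.
Step 2 — f₀ = ω₀/(2π) = 380.5 Hz.
Step 3 — Parallel Q: Q = R/(ω₀L) = 2200/(2390·0.0175) = 52.59.
Step 4 — Bandwidth: Δω = ω₀/Q = 45.45 rad/s; BW = Δω/(2π) = 7.234 Hz.

(a) f₀ = 380.5 Hz  (b) Q = 52.59  (c) BW = 7.234 Hz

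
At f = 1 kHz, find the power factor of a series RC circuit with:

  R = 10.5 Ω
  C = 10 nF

Step 1 — Angular frequency: ω = 2π·f = 2π·1000 = 6283 rad/s.
Step 2 — Component impedances:
  R: Z = R = 10.5 Ω
  C: Z = 1/(jωC) = -j/(ω·C) = 0 - j1.592e+04 Ω
Step 3 — Series combination: Z_total = R + C = 10.5 - j1.592e+04 Ω = 1.592e+04∠-90.0° Ω.
Step 4 — Power factor: PF = cos(φ) = Re(Z)/|Z| = 10.5/15915.5 = 0.0006597.
Step 5 — Type: Im(Z) = -1.592e+04 ⇒ leading (phase φ = -90.0°).

PF = 0.0006597 (leading, φ = -90.0°)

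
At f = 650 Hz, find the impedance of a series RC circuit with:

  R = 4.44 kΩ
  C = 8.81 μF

Step 1 — Angular frequency: ω = 2π·f = 2π·650 = 4084 rad/s.
Step 2 — Component impedances:
  R: Z = R = 4440 Ω
  C: Z = 1/(jωC) = -j/(ω·C) = 0 - j27.79 Ω
Step 3 — Series combination: Z_total = R + C = 4440 - j27.79 Ω = 4440∠-0.4° Ω.

Z = 4440 - j27.79 Ω = 4440∠-0.4° Ω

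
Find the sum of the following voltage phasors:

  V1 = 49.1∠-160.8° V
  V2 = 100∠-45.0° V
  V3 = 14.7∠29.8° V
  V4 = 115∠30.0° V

Step 1 — Convert each phasor to rectangular form:
  V1 = 49.1·(cos(-160.8°) + j·sin(-160.8°)) = -46.37 - j16.15 V
  V2 = 100·(cos(-45.0°) + j·sin(-45.0°)) = 70.71 - j70.71 V
  V3 = 14.7·(cos(29.8°) + j·sin(29.8°)) = 12.76 + j7.306 V
  V4 = 115·(cos(30.0°) + j·sin(30.0°)) = 99.59 + j57.5 V
Step 2 — Sum components: V_total = 136.7 - j22.05 V.
Step 3 — Convert to polar: |V_total| = 138.5 V, ∠V_total = -9.2°.

V_total = 138.5∠-9.2° V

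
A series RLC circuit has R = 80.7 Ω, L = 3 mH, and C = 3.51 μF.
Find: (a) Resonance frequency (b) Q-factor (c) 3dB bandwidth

Step 1 — Resonance: ω₀ = 1/√(LC) = 1/√(0.003·3.51e-06) = 9745 rad/s.
Step 2 — f₀ = ω₀/(2π) = 1551 Hz.
Step 3 — Series Q: Q = ω₀L/R = 9745·0.003/80.7 = 0.3623.
Step 4 — Bandwidth: Δω = ω₀/Q = 2.69e+04 rad/s; BW = Δω/(2π) = 4281 Hz.

(a) f₀ = 1551 Hz  (b) Q = 0.3623  (c) BW = 4281 Hz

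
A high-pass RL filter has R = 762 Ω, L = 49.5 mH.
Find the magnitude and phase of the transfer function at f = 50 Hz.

Step 1 — Angular frequency: ω = 2π·50 = 314.2 rad/s.
Step 2 — Transfer function: H(jω) = jωL/(R + jωL).
Step 3 — Numerator jωL = j·15.55; denominator R + jωL = 762 + j15.55.
Step 4 — H = 0.0004163 + j0.0204.
Step 5 — Magnitude: |H| = 0.0204 (-33.8 dB); phase: φ = 88.8°.

|H| = 0.0204 (-33.8 dB), φ = 88.8°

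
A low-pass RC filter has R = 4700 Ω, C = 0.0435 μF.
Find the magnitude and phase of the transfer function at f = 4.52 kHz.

Step 1 — Angular frequency: ω = 2π·4520 = 2.84e+04 rad/s.
Step 2 — Transfer function: H(jω) = 1/(1 + jωRC).
Step 3 — Denominator: 1 + jωRC = 1 + j·2.84e+04·4700·4.35e-08 = 1 + j5.806.
Step 4 — H = 0.02881 - j0.1673.
Step 5 — Magnitude: |H| = 0.1697 (-15.4 dB); phase: φ = -80.2°.

|H| = 0.1697 (-15.4 dB), φ = -80.2°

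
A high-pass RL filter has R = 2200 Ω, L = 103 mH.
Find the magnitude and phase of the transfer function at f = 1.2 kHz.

Step 1 — Angular frequency: ω = 2π·1200 = 7540 rad/s.
Step 2 — Transfer function: H(jω) = jωL/(R + jωL).
Step 3 — Numerator jωL = j·776.6; denominator R + jωL = 2200 + j776.6.
Step 4 — H = 0.1108 + j0.3139.
Step 5 — Magnitude: |H| = 0.3329 (-9.6 dB); phase: φ = 70.6°.

|H| = 0.3329 (-9.6 dB), φ = 70.6°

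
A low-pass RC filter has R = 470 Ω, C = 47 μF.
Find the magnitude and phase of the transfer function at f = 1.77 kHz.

Step 1 — Angular frequency: ω = 2π·1770 = 1.112e+04 rad/s.
Step 2 — Transfer function: H(jω) = 1/(1 + jωRC).
Step 3 — Denominator: 1 + jωRC = 1 + j·1.112e+04·470·4.7e-05 = 1 + j245.7.
Step 4 — H = 1.657e-05 - j0.00407.
Step 5 — Magnitude: |H| = 0.00407 (-47.8 dB); phase: φ = -89.8°.

|H| = 0.00407 (-47.8 dB), φ = -89.8°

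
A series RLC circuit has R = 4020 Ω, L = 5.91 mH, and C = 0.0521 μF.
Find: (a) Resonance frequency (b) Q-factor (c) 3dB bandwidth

Step 1 — Resonance: ω₀ = 1/√(LC) = 1/√(0.00591·5.21e-08) = 5.699e+04 rad/s.
Step 2 — f₀ = ω₀/(2π) = 9070 Hz.
Step 3 — Series Q: Q = ω₀L/R = 5.699e+04·0.00591/4020 = 0.08378.
Step 4 — Bandwidth: Δω = ω₀/Q = 6.802e+05 rad/s; BW = Δω/(2π) = 1.083e+05 Hz.

(a) f₀ = 9070 Hz  (b) Q = 0.08378  (c) BW = 1.083e+05 Hz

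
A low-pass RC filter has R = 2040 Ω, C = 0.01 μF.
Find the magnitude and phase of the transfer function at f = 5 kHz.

Step 1 — Angular frequency: ω = 2π·5000 = 3.142e+04 rad/s.
Step 2 — Transfer function: H(jω) = 1/(1 + jωRC).
Step 3 — Denominator: 1 + jωRC = 1 + j·3.142e+04·2040·1e-08 = 1 + j0.6409.
Step 4 — H = 0.7089 - j0.4543.
Step 5 — Magnitude: |H| = 0.8419 (-1.5 dB); phase: φ = -32.7°.

|H| = 0.8419 (-1.5 dB), φ = -32.7°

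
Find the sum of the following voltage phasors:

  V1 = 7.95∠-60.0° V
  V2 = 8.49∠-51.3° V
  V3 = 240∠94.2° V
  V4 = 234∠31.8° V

Step 1 — Convert each phasor to rectangular form:
  V1 = 7.95·(cos(-60.0°) + j·sin(-60.0°)) = 3.975 - j6.885 V
  V2 = 8.49·(cos(-51.3°) + j·sin(-51.3°)) = 5.308 - j6.626 V
  V3 = 240·(cos(94.2°) + j·sin(94.2°)) = -17.58 + j239.4 V
  V4 = 234·(cos(31.8°) + j·sin(31.8°)) = 198.9 + j123.3 V
Step 2 — Sum components: V_total = 190.6 + j349.2 V.
Step 3 — Convert to polar: |V_total| = 397.8 V, ∠V_total = 61.4°.

V_total = 397.8∠61.4° V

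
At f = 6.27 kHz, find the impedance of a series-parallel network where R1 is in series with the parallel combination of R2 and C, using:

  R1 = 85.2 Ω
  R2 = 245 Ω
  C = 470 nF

Step 1 — Angular frequency: ω = 2π·f = 2π·6270 = 3.94e+04 rad/s.
Step 2 — Component impedances:
  R1: Z = R = 85.2 Ω
  R2: Z = R = 245 Ω
  C: Z = 1/(jωC) = -j/(ω·C) = 0 - j54.01 Ω
Step 3 — Parallel branch: R2 || C = 1/(1/R2 + 1/C) = 11.35 - j51.5 Ω.
Step 4 — Series with R1: Z_total = R1 + (R2 || C) = 96.55 - j51.5 Ω = 109.4∠-28.1° Ω.

Z = 96.55 - j51.5 Ω = 109.4∠-28.1° Ω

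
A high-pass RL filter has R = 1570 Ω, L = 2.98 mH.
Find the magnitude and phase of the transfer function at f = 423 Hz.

Step 1 — Angular frequency: ω = 2π·423 = 2658 rad/s.
Step 2 — Transfer function: H(jω) = jωL/(R + jωL).
Step 3 — Numerator jωL = j·7.92; denominator R + jωL = 1570 + j7.92.
Step 4 — H = 2.545e-05 + j0.005045.
Step 5 — Magnitude: |H| = 0.005045 (-45.9 dB); phase: φ = 89.7°.

|H| = 0.005045 (-45.9 dB), φ = 89.7°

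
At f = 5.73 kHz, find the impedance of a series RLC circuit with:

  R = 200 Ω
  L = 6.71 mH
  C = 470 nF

Step 1 — Angular frequency: ω = 2π·f = 2π·5730 = 3.6e+04 rad/s.
Step 2 — Component impedances:
  R: Z = R = 200 Ω
  L: Z = jωL = j·3.6e+04·0.00671 = 0 + j241.6 Ω
  C: Z = 1/(jωC) = -j/(ω·C) = 0 - j59.1 Ω
Step 3 — Series combination: Z_total = R + L + C = 200 + j182.5 Ω = 270.7∠42.4° Ω.

Z = 200 + j182.5 Ω = 270.7∠42.4° Ω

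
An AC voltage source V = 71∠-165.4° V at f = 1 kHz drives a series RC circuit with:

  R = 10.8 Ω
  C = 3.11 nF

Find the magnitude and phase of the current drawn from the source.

Step 1 — Angular frequency: ω = 2π·f = 2π·1000 = 6283 rad/s.
Step 2 — Component impedances:
  R: Z = R = 10.8 Ω
  C: Z = 1/(jωC) = -j/(ω·C) = 0 - j5.118e+04 Ω
Step 3 — Series combination: Z_total = R + C = 10.8 - j5.118e+04 Ω = 5.118e+04∠-90.0° Ω.
Step 4 — Source phasor: V = 71∠-165.4° V = -68.71 - j17.9 V.
Step 5 — Ohm's law: I = V / Z_total = (-68.71 - j17.9) / (10.8 - j5.118e+04) = 0.0003494 - j0.001343 A.
Step 6 — Convert to polar: |I| = 0.001387 A, ∠I = -75.4°.

I = 0.001387∠-75.4° A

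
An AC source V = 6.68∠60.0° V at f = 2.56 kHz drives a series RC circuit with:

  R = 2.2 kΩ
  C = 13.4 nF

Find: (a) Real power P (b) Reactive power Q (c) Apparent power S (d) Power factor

Step 1 — Angular frequency: ω = 2π·f = 2π·2560 = 1.608e+04 rad/s.
Step 2 — Component impedances:
  R: Z = R = 2200 Ω
  C: Z = 1/(jωC) = -j/(ω·C) = 0 - j4640 Ω
Step 3 — Series combination: Z_total = R + C = 2200 - j4640 Ω = 5135∠-64.6° Ω.
Step 4 — Source phasor: V = 6.68∠60.0° V = 3.34 + j5.785 V.
Step 5 — Current: I = V / Z = -0.0007393 + j0.00107 A = 0.001301∠124.6° A.
Step 6 — Complex power: S = V·I* = 0.003723 - j0.007852 VA.
Step 7 — Real power: P = Re(S) = 0.003723 W.
Step 8 — Reactive power: Q = Im(S) = -0.007852 VAR.
Step 9 — Apparent power: |S| = 0.00869 VA.
Step 10 — Power factor: PF = P/|S| = 0.4285 (leading).

(a) P = 0.003723 W  (b) Q = -0.007852 VAR  (c) S = 0.00869 VA  (d) PF = 0.4285 (leading)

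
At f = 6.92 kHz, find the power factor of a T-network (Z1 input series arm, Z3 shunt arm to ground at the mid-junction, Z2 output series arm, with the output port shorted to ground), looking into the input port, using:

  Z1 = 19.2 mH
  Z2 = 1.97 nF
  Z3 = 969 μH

Step 1 — Angular frequency: ω = 2π·f = 2π·6920 = 4.348e+04 rad/s.
Step 2 — Component impedances:
  Z1: Z = jωL = j·4.348e+04·0.0192 = 0 + j834.8 Ω
  Z2: Z = 1/(jωC) = -j/(ω·C) = 0 - j1.167e+04 Ω
  Z3: Z = jωL = j·4.348e+04·0.000969 = 0 + j42.13 Ω
Step 3 — With the output port shorted to ground, the output series arm Z2 runs from the junction to ground; the shunt arm Z3 also runs from the junction to ground. They appear in parallel: Z3 || Z2 = 0 + j42.28 Ω.
Step 4 — Series with input arm Z1: Z_in = Z1 + (Z3 || Z2) = 0 + j877.1 Ω = 877.1∠90.0° Ω.
Step 5 — Power factor: PF = cos(φ) = Re(Z)/|Z| = 0/877.1 = 0.
Step 6 — Type: Im(Z) = 877.1 ⇒ lagging (phase φ = 90.0°).

PF = 0 (lagging, φ = 90.0°)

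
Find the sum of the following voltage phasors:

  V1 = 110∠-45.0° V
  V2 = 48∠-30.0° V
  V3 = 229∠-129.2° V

Step 1 — Convert each phasor to rectangular form:
  V1 = 110·(cos(-45.0°) + j·sin(-45.0°)) = 77.78 - j77.78 V
  V2 = 48·(cos(-30.0°) + j·sin(-30.0°)) = 41.57 - j24 V
  V3 = 229·(cos(-129.2°) + j·sin(-129.2°)) = -144.7 - j177.5 V
Step 2 — Sum components: V_total = -25.38 - j279.2 V.
Step 3 — Convert to polar: |V_total| = 280.4 V, ∠V_total = -95.2°.

V_total = 280.4∠-95.2° V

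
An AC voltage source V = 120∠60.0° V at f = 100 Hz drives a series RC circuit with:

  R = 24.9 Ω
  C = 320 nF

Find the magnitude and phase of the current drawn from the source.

Step 1 — Angular frequency: ω = 2π·f = 2π·100 = 628.3 rad/s.
Step 2 — Component impedances:
  R: Z = R = 24.9 Ω
  C: Z = 1/(jωC) = -j/(ω·C) = 0 - j4974 Ω
Step 3 — Series combination: Z_total = R + C = 24.9 - j4974 Ω = 4974∠-89.7° Ω.
Step 4 — Source phasor: V = 120∠60.0° V = 60 + j103.9 V.
Step 5 — Ohm's law: I = V / Z_total = (60 + j103.9) / (24.9 - j4974) = -0.02083 + j0.01217 A.
Step 6 — Convert to polar: |I| = 0.02413 A, ∠I = 149.7°.

I = 0.02413∠149.7° A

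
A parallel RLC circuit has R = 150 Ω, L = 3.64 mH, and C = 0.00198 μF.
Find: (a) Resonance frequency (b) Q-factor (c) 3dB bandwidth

Step 1 — Resonance: ω₀ = 1/√(LC) = 1/√(0.00364·1.98e-09) = 3.725e+05 rad/s.
Step 2 — f₀ = ω₀/(2π) = 5.928e+04 Hz.
Step 3 — Parallel Q: Q = R/(ω₀L) = 150/(3.725e+05·0.00364) = 0.1106.
Step 4 — Bandwidth: Δω = ω₀/Q = 3.367e+06 rad/s; BW = Δω/(2π) = 5.359e+05 Hz.

(a) f₀ = 5.928e+04 Hz  (b) Q = 0.1106  (c) BW = 5.359e+05 Hz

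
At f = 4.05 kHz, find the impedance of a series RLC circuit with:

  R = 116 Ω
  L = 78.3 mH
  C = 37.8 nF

Step 1 — Angular frequency: ω = 2π·f = 2π·4050 = 2.545e+04 rad/s.
Step 2 — Component impedances:
  R: Z = R = 116 Ω
  L: Z = jωL = j·2.545e+04·0.0783 = 0 + j1992 Ω
  C: Z = 1/(jωC) = -j/(ω·C) = 0 - j1040 Ω
Step 3 — Series combination: Z_total = R + L + C = 116 + j952.9 Ω = 959.9∠83.1° Ω.

Z = 116 + j952.9 Ω = 959.9∠83.1° Ω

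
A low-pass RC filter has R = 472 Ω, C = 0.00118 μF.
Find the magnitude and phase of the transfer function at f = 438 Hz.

Step 1 — Angular frequency: ω = 2π·438 = 2752 rad/s.
Step 2 — Transfer function: H(jω) = 1/(1 + jωRC).
Step 3 — Denominator: 1 + jωRC = 1 + j·2752·472·1.18e-09 = 1 + j0.001533.
Step 4 — H = 1 - j0.001533.
Step 5 — Magnitude: |H| = 1 (-0.0 dB); phase: φ = -0.1°.

|H| = 1 (-0.0 dB), φ = -0.1°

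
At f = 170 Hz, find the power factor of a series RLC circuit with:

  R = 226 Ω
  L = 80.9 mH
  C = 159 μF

Step 1 — Angular frequency: ω = 2π·f = 2π·170 = 1068 rad/s.
Step 2 — Component impedances:
  R: Z = R = 226 Ω
  L: Z = jωL = j·1068·0.0809 = 0 + j86.41 Ω
  C: Z = 1/(jωC) = -j/(ω·C) = 0 - j5.888 Ω
Step 3 — Series combination: Z_total = R + L + C = 226 + j80.52 Ω = 239.9∠19.6° Ω.
Step 4 — Power factor: PF = cos(φ) = Re(Z)/|Z| = 226/239.92 = 0.942.
Step 5 — Type: Im(Z) = 80.52 ⇒ lagging (phase φ = 19.6°).

PF = 0.942 (lagging, φ = 19.6°)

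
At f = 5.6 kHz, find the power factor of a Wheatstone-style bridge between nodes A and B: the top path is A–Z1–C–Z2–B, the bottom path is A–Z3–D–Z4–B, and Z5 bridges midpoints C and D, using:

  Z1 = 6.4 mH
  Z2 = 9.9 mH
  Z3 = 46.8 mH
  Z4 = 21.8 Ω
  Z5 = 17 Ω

Step 1 — Angular frequency: ω = 2π·f = 2π·5600 = 3.519e+04 rad/s.
Step 2 — Component impedances:
  Z1: Z = jωL = j·3.519e+04·0.0064 = 0 + j225.2 Ω
  Z2: Z = jωL = j·3.519e+04·0.0099 = 0 + j348.3 Ω
  Z3: Z = jωL = j·3.519e+04·0.0468 = 0 + j1647 Ω
  Z4: Z = R = 21.8 Ω
  Z5: Z = R = 17 Ω
Step 3 — Bridge requires nodal analysis (the Z5 bridge couples midpoints C and D, so the two paths cannot be reduced to a simple series/parallel combination). Setting node B to ground and injecting 1 A at node A, the 3-node admittance system at A, C, D solves to V_A = Z_AB = 34.5 + j202 Ω = 205∠80.3° Ω.
Step 4 — Power factor: PF = cos(φ) = Re(Z)/|Z| = 34.5/205 = 0.1683.
Step 5 — Type: Im(Z) = 202 ⇒ lagging (phase φ = 80.3°).

PF = 0.1683 (lagging, φ = 80.3°)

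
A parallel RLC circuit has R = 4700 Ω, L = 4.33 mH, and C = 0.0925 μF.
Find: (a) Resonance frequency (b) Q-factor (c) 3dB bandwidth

Step 1 — Resonance: ω₀ = 1/√(LC) = 1/√(0.00433·9.25e-08) = 4.997e+04 rad/s.
Step 2 — f₀ = ω₀/(2π) = 7953 Hz.
Step 3 — Parallel Q: Q = R/(ω₀L) = 4700/(4.997e+04·0.00433) = 21.72.
Step 4 — Bandwidth: Δω = ω₀/Q = 2300 rad/s; BW = Δω/(2π) = 366.1 Hz.

(a) f₀ = 7953 Hz  (b) Q = 21.72  (c) BW = 366.1 Hz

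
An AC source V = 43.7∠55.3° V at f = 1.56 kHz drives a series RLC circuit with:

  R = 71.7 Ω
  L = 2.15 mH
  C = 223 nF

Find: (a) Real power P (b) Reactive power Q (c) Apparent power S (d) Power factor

Step 1 — Angular frequency: ω = 2π·f = 2π·1560 = 9802 rad/s.
Step 2 — Component impedances:
  R: Z = R = 71.7 Ω
  L: Z = jωL = j·9802·0.00215 = 0 + j21.07 Ω
  C: Z = 1/(jωC) = -j/(ω·C) = 0 - j457.5 Ω
Step 3 — Series combination: Z_total = R + L + C = 71.7 - j436.4 Ω = 442.3∠-80.7° Ω.
Step 4 — Source phasor: V = 43.7∠55.3° V = 24.88 + j35.93 V.
Step 5 — Current: I = V / Z = -0.07104 + j0.06867 A = 0.09881∠136.0° A.
Step 6 — Complex power: S = V·I* = 0.7 - j4.261 VA.
Step 7 — Real power: P = Re(S) = 0.7 W.
Step 8 — Reactive power: Q = Im(S) = -4.261 VAR.
Step 9 — Apparent power: |S| = 4.318 VA.
Step 10 — Power factor: PF = P/|S| = 0.1621 (leading).

(a) P = 0.7 W  (b) Q = -4.261 VAR  (c) S = 4.318 VA  (d) PF = 0.1621 (leading)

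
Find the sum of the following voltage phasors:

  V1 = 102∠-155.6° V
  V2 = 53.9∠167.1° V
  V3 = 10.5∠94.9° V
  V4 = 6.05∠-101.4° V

Step 1 — Convert each phasor to rectangular form:
  V1 = 102·(cos(-155.6°) + j·sin(-155.6°)) = -92.89 - j42.14 V
  V2 = 53.9·(cos(167.1°) + j·sin(167.1°)) = -52.54 + j12.03 V
  V3 = 10.5·(cos(94.9°) + j·sin(94.9°)) = -0.8969 + j10.46 V
  V4 = 6.05·(cos(-101.4°) + j·sin(-101.4°)) = -1.196 - j5.931 V
Step 2 — Sum components: V_total = -147.5 - j25.57 V.
Step 3 — Convert to polar: |V_total| = 149.7 V, ∠V_total = -170.2°.

V_total = 149.7∠-170.2° V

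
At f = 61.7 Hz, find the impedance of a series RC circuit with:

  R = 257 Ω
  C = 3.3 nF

Step 1 — Angular frequency: ω = 2π·f = 2π·61.7 = 387.7 rad/s.
Step 2 — Component impedances:
  R: Z = R = 257 Ω
  C: Z = 1/(jωC) = -j/(ω·C) = 0 - j7.817e+05 Ω
Step 3 — Series combination: Z_total = R + C = 257 - j7.817e+05 Ω = 7.817e+05∠-90.0° Ω.

Z = 257 - j7.817e+05 Ω = 7.817e+05∠-90.0° Ω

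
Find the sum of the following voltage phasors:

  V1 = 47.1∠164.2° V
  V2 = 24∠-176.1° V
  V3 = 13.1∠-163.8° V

Step 1 — Convert each phasor to rectangular form:
  V1 = 47.1·(cos(164.2°) + j·sin(164.2°)) = -45.32 + j12.82 V
  V2 = 24·(cos(-176.1°) + j·sin(-176.1°)) = -23.94 - j1.632 V
  V3 = 13.1·(cos(-163.8°) + j·sin(-163.8°)) = -12.58 - j3.655 V
Step 2 — Sum components: V_total = -81.84 + j7.537 V.
Step 3 — Convert to polar: |V_total| = 82.19 V, ∠V_total = 174.7°.

V_total = 82.19∠174.7° V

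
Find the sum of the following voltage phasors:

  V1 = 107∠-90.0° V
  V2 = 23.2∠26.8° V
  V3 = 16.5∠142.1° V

Step 1 — Convert each phasor to rectangular form:
  V1 = 107·(cos(-90.0°) + j·sin(-90.0°)) = 0 - j107 V
  V2 = 23.2·(cos(26.8°) + j·sin(26.8°)) = 20.71 + j10.46 V
  V3 = 16.5·(cos(142.1°) + j·sin(142.1°)) = -13.02 + j10.14 V
Step 2 — Sum components: V_total = 7.688 - j86.4 V.
Step 3 — Convert to polar: |V_total| = 86.75 V, ∠V_total = -84.9°.

V_total = 86.75∠-84.9° V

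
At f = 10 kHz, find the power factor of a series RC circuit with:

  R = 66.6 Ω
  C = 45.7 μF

Step 1 — Angular frequency: ω = 2π·f = 2π·1e+04 = 6.283e+04 rad/s.
Step 2 — Component impedances:
  R: Z = R = 66.6 Ω
  C: Z = 1/(jωC) = -j/(ω·C) = 0 - j0.3483 Ω
Step 3 — Series combination: Z_total = R + C = 66.6 - j0.3483 Ω = 66.6∠-0.3° Ω.
Step 4 — Power factor: PF = cos(φ) = Re(Z)/|Z| = 66.6/66.6 = 1.
Step 5 — Type: Im(Z) = -0.3483 ⇒ leading (phase φ = -0.3°).

PF = 1 (leading, φ = -0.3°)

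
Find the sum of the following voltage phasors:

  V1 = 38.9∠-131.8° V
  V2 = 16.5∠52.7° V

Step 1 — Convert each phasor to rectangular form:
  V1 = 38.9·(cos(-131.8°) + j·sin(-131.8°)) = -25.93 - j29 V
  V2 = 16.5·(cos(52.7°) + j·sin(52.7°)) = 9.999 + j13.13 V
Step 2 — Sum components: V_total = -15.93 - j15.87 V.
Step 3 — Convert to polar: |V_total| = 22.49 V, ∠V_total = -135.1°.

V_total = 22.49∠-135.1° V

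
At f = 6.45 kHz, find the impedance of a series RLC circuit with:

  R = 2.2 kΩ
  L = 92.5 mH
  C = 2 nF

Step 1 — Angular frequency: ω = 2π·f = 2π·6450 = 4.053e+04 rad/s.
Step 2 — Component impedances:
  R: Z = R = 2200 Ω
  L: Z = jωL = j·4.053e+04·0.0925 = 0 + j3749 Ω
  C: Z = 1/(jωC) = -j/(ω·C) = 0 - j1.234e+04 Ω
Step 3 — Series combination: Z_total = R + L + C = 2200 - j8589 Ω = 8866∠-75.6° Ω.

Z = 2200 - j8589 Ω = 8866∠-75.6° Ω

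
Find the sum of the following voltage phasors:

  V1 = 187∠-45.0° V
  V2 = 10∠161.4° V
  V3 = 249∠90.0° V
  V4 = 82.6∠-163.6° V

Step 1 — Convert each phasor to rectangular form:
  V1 = 187·(cos(-45.0°) + j·sin(-45.0°)) = 132.2 - j132.2 V
  V2 = 10·(cos(161.4°) + j·sin(161.4°)) = -9.478 + j3.19 V
  V3 = 249·(cos(90.0°) + j·sin(90.0°)) = 0 + j249 V
  V4 = 82.6·(cos(-163.6°) + j·sin(-163.6°)) = -79.24 - j23.32 V
Step 2 — Sum components: V_total = 43.51 + j96.64 V.
Step 3 — Convert to polar: |V_total| = 106 V, ∠V_total = 65.8°.

V_total = 106∠65.8° V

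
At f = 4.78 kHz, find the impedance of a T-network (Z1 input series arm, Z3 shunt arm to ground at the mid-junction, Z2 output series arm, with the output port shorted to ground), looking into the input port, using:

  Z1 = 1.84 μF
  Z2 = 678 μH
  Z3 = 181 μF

Step 1 — Angular frequency: ω = 2π·f = 2π·4780 = 3.003e+04 rad/s.
Step 2 — Component impedances:
  Z1: Z = 1/(jωC) = -j/(ω·C) = 0 - j18.1 Ω
  Z2: Z = jωL = j·3.003e+04·0.000678 = 0 + j20.36 Ω
  Z3: Z = 1/(jωC) = -j/(ω·C) = 0 - j0.184 Ω
Step 3 — With the output port shorted to ground, the output series arm Z2 runs from the junction to ground; the shunt arm Z3 also runs from the junction to ground. They appear in parallel: Z3 || Z2 = 0 - j0.1856 Ω.
Step 4 — Series with input arm Z1: Z_in = Z1 + (Z3 || Z2) = 0 - j18.28 Ω = 18.28∠-90.0° Ω.

Z = 0 - j18.28 Ω = 18.28∠-90.0° Ω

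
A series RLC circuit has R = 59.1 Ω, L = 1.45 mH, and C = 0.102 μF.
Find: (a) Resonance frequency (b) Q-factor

Step 1 — Resonance condition Im(Z)=0 gives ω₀ = 1/√(LC).
Step 2 — ω₀ = 1/√(0.00145·1.02e-07) = 8.223e+04 rad/s.
Step 3 — f₀ = ω₀/(2π) = 1.309e+04 Hz.
Step 4 — Series Q: Q = ω₀L/R = 8.223e+04·0.00145/59.1 = 2.017.

(a) f₀ = 1.309e+04 Hz  (b) Q = 2.017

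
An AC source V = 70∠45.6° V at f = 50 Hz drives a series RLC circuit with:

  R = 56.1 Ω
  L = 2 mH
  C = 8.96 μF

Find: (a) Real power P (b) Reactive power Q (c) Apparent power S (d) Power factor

Step 1 — Angular frequency: ω = 2π·f = 2π·50 = 314.2 rad/s.
Step 2 — Component impedances:
  R: Z = R = 56.1 Ω
  L: Z = jωL = j·314.2·0.002 = 0 + j0.6283 Ω
  C: Z = 1/(jωC) = -j/(ω·C) = 0 - j355.3 Ω
Step 3 — Series combination: Z_total = R + L + C = 56.1 - j354.6 Ω = 359∠-81.0° Ω.
Step 4 — Source phasor: V = 70∠45.6° V = 48.98 + j50.01 V.
Step 5 — Current: I = V / Z = -0.1163 + j0.1565 A = 0.195∠126.6° A.
Step 6 — Complex power: S = V·I* = 2.132 - j13.48 VA.
Step 7 — Real power: P = Re(S) = 2.132 W.
Step 8 — Reactive power: Q = Im(S) = -13.48 VAR.
Step 9 — Apparent power: |S| = 13.65 VA.
Step 10 — Power factor: PF = P/|S| = 0.1563 (leading).

(a) P = 2.132 W  (b) Q = -13.48 VAR  (c) S = 13.65 VA  (d) PF = 0.1563 (leading)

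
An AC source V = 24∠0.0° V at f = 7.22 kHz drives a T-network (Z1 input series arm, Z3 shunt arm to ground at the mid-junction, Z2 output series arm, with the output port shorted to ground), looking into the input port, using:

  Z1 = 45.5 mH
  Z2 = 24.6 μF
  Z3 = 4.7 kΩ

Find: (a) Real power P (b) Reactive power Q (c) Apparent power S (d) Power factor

Step 1 — Angular frequency: ω = 2π·f = 2π·7220 = 4.536e+04 rad/s.
Step 2 — Component impedances:
  Z1: Z = jωL = j·4.536e+04·0.0455 = 0 + j2064 Ω
  Z2: Z = 1/(jωC) = -j/(ω·C) = 0 - j0.8961 Ω
  Z3: Z = R = 4700 Ω
Step 3 — With the output port shorted to ground, the output series arm Z2 runs from the junction to ground; the shunt arm Z3 also runs from the junction to ground. They appear in parallel: Z3 || Z2 = 0.0001708 - j0.8961 Ω.
Step 4 — Series with input arm Z1: Z_in = Z1 + (Z3 || Z2) = 0.0001708 + j2063 Ω = 2063∠90.0° Ω.
Step 5 — Source phasor: V = 24∠0.0° V = 24 V.
Step 6 — Current: I = V / Z = 9.632e-10 - j0.01163 A = 0.01163∠-90.0° A.
Step 7 — Complex power: S = V·I* = 2.312e-08 + j0.2792 VA.
Step 8 — Real power: P = Re(S) = 2.312e-08 W.
Step 9 — Reactive power: Q = Im(S) = 0.2792 VAR.
Step 10 — Apparent power: |S| = 0.2792 VA.
Step 11 — Power factor: PF = P/|S| = 8.281e-08 (lagging).

(a) P = 2.312e-08 W  (b) Q = 0.2792 VAR  (c) S = 0.2792 VA  (d) PF = 8.281e-08 (lagging)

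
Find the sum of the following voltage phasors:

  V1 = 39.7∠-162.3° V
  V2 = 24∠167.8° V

Step 1 — Convert each phasor to rectangular form:
  V1 = 39.7·(cos(-162.3°) + j·sin(-162.3°)) = -37.82 - j12.07 V
  V2 = 24·(cos(167.8°) + j·sin(167.8°)) = -23.46 + j5.072 V
Step 2 — Sum components: V_total = -61.28 - j6.998 V.
Step 3 — Convert to polar: |V_total| = 61.68 V, ∠V_total = -173.5°.

V_total = 61.68∠-173.5° V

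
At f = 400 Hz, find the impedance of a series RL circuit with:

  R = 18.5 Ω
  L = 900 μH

Step 1 — Angular frequency: ω = 2π·f = 2π·400 = 2513 rad/s.
Step 2 — Component impedances:
  R: Z = R = 18.5 Ω
  L: Z = jωL = j·2513·0.0009 = 0 + j2.262 Ω
Step 3 — Series combination: Z_total = R + L = 18.5 + j2.262 Ω = 18.64∠7.0° Ω.

Z = 18.5 + j2.262 Ω = 18.64∠7.0° Ω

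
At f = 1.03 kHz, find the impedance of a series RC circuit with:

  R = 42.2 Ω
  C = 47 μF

Step 1 — Angular frequency: ω = 2π·f = 2π·1030 = 6472 rad/s.
Step 2 — Component impedances:
  R: Z = R = 42.2 Ω
  C: Z = 1/(jωC) = -j/(ω·C) = 0 - j3.288 Ω
Step 3 — Series combination: Z_total = R + C = 42.2 - j3.288 Ω = 42.33∠-4.5° Ω.

Z = 42.2 - j3.288 Ω = 42.33∠-4.5° Ω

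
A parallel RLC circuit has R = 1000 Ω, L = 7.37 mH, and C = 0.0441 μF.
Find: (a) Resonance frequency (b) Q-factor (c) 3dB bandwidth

Step 1 — Resonance: ω₀ = 1/√(LC) = 1/√(0.00737·4.41e-08) = 5.547e+04 rad/s.
Step 2 — f₀ = ω₀/(2π) = 8828 Hz.
Step 3 — Parallel Q: Q = R/(ω₀L) = 1000/(5.547e+04·0.00737) = 2.446.
Step 4 — Bandwidth: Δω = ω₀/Q = 2.268e+04 rad/s; BW = Δω/(2π) = 3609 Hz.

(a) f₀ = 8828 Hz  (b) Q = 2.446  (c) BW = 3609 Hz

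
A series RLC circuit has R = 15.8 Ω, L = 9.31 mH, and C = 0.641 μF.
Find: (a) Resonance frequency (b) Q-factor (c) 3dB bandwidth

Step 1 — Resonance: ω₀ = 1/√(LC) = 1/√(0.00931·6.41e-07) = 1.294e+04 rad/s.
Step 2 — f₀ = ω₀/(2π) = 2060 Hz.
Step 3 — Series Q: Q = ω₀L/R = 1.294e+04·0.00931/15.8 = 7.628.
Step 4 — Bandwidth: Δω = ω₀/Q = 1697 rad/s; BW = Δω/(2π) = 270.1 Hz.

(a) f₀ = 2060 Hz  (b) Q = 7.628  (c) BW = 270.1 Hz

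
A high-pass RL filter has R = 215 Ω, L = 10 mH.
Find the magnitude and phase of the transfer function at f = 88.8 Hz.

Step 1 — Angular frequency: ω = 2π·88.8 = 557.9 rad/s.
Step 2 — Transfer function: H(jω) = jωL/(R + jωL).
Step 3 — Numerator jωL = j·5.579; denominator R + jωL = 215 + j5.579.
Step 4 — H = 0.000673 + j0.02593.
Step 5 — Magnitude: |H| = 0.02594 (-31.7 dB); phase: φ = 88.5°.

|H| = 0.02594 (-31.7 dB), φ = 88.5°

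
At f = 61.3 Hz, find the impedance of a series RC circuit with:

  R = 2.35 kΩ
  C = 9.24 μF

Step 1 — Angular frequency: ω = 2π·f = 2π·61.3 = 385.2 rad/s.
Step 2 — Component impedances:
  R: Z = R = 2350 Ω
  C: Z = 1/(jωC) = -j/(ω·C) = 0 - j281 Ω
Step 3 — Series combination: Z_total = R + C = 2350 - j281 Ω = 2367∠-6.8° Ω.

Z = 2350 - j281 Ω = 2367∠-6.8° Ω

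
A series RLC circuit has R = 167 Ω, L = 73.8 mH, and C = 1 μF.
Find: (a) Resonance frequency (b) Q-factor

Step 1 — Resonance condition Im(Z)=0 gives ω₀ = 1/√(LC).
Step 2 — ω₀ = 1/√(0.0738·1e-06) = 3681 rad/s.
Step 3 — f₀ = ω₀/(2π) = 585.9 Hz.
Step 4 — Series Q: Q = ω₀L/R = 3681·0.0738/167 = 1.627.

(a) f₀ = 585.9 Hz  (b) Q = 1.627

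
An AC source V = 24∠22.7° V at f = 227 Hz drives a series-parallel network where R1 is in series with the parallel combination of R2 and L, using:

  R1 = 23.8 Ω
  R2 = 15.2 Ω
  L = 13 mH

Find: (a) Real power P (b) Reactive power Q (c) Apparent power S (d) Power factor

Step 1 — Angular frequency: ω = 2π·f = 2π·227 = 1426 rad/s.
Step 2 — Component impedances:
  R1: Z = R = 23.8 Ω
  R2: Z = R = 15.2 Ω
  L: Z = jωL = j·1426·0.013 = 0 + j18.54 Ω
Step 3 — Parallel branch: R2 || L = 1/(1/R2 + 1/L) = 9.091 + j7.452 Ω.
Step 4 — Series with R1: Z_total = R1 + (R2 || L) = 32.89 + j7.452 Ω = 33.72∠12.8° Ω.
Step 5 — Source phasor: V = 24∠22.7° V = 22.14 + j9.262 V.
Step 6 — Current: I = V / Z = 0.701 + j0.1228 A = 0.7116∠9.9° A.
Step 7 — Complex power: S = V·I* = 16.66 + j3.774 VA.
Step 8 — Real power: P = Re(S) = 16.66 W.
Step 9 — Reactive power: Q = Im(S) = 3.774 VAR.
Step 10 — Apparent power: |S| = 17.08 VA.
Step 11 — Power factor: PF = P/|S| = 0.9753 (lagging).

(a) P = 16.66 W  (b) Q = 3.774 VAR  (c) S = 17.08 VA  (d) PF = 0.9753 (lagging)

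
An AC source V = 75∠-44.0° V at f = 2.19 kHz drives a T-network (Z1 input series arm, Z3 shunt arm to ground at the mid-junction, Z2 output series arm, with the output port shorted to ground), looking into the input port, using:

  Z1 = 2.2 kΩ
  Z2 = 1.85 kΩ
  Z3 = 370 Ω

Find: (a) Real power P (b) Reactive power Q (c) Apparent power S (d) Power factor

Step 1 — Angular frequency: ω = 2π·f = 2π·2190 = 1.376e+04 rad/s.
Step 2 — Component impedances:
  Z1: Z = R = 2200 Ω
  Z2: Z = R = 1850 Ω
  Z3: Z = R = 370 Ω
Step 3 — With the output port shorted to ground, the output series arm Z2 runs from the junction to ground; the shunt arm Z3 also runs from the junction to ground. They appear in parallel: Z3 || Z2 = 308.3 Ω.
Step 4 — Series with input arm Z1: Z_in = Z1 + (Z3 || Z2) = 2508 Ω = 2508∠0.0° Ω.
Step 5 — Source phasor: V = 75∠-44.0° V = 53.95 - j52.1 V.
Step 6 — Current: I = V / Z = 0.02151 - j0.02077 A = 0.0299∠-44.0° A.
Step 7 — Complex power: S = V·I* = 2.243 VA.
Step 8 — Real power: P = Re(S) = 2.243 W.
Step 9 — Reactive power: Q = Im(S) = 0 VAR.
Step 10 — Apparent power: |S| = 2.243 VA.
Step 11 — Power factor: PF = P/|S| = 1 (unity).

(a) P = 2.243 W  (b) Q = 0 VAR  (c) S = 2.243 VA  (d) PF = 1 (unity)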